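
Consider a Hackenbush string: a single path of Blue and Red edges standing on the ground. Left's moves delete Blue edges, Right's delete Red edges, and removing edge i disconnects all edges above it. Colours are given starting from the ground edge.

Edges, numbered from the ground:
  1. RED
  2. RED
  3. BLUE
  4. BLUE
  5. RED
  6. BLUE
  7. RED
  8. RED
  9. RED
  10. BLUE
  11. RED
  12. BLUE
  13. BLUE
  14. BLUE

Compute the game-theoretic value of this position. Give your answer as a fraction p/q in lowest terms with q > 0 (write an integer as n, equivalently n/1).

-5585/4096

Prefix values for RED RED BLUE BLUE RED BLUE RED RED RED BLUE RED BLUE BLUE BLUE via {L|R} + simplicity:
edge 1 of 14 (RED): { (no moves) | 0 } => -1
edge 2 of 14 (RED): { (no moves) | -1,0 } => -2
edge 3 of 14 (BLUE): { -2 | -1,0 } => -3/2
edge 4 of 14 (BLUE): { -2,-3/2 | -1,0 } => -5/4
edge 5 of 14 (RED): { -2,-3/2 | -5/4,-1,0 } => -11/8
edge 6 of 14 (BLUE): { -2,-3/2,-11/8 | -5/4,-1,0 } => -21/16
edge 7 of 14 (RED): { -2,-3/2,-11/8 | -21/16,-5/4,-1,0 } => -43/32
edge 8 of 14 (RED): { -2,-3/2,-11/8 | -43/32,-21/16,-5/4,-1,0 } => -87/64
edge 9 of 14 (RED): { -2,-3/2,-11/8 | -87/64,-43/32,-21/16,-5/4,-1,0 } => -175/128
edge 10 of 14 (BLUE): { -2,-3/2,-11/8,-175/128 | -87/64,-43/32,-21/16,-5/4,-1,0 } => -349/256
edge 11 of 14 (RED): { -2,-3/2,-11/8,-175/128 | -349/256,-87/64,-43/32,-21/16,-5/4,-1,0 } => -699/512
edge 12 of 14 (BLUE): { -2,-3/2,-11/8,-175/128,-699/512 | -349/256,-87/64,-43/32,-21/16,-5/4,-1,0 } => -1397/1024
edge 13 of 14 (BLUE): { -2,-3/2,-11/8,-175/128,-699/512,-1397/1024 | -349/256,-87/64,-43/32,-21/16,-5/4,-1,0 } => -2793/2048
edge 14 of 14 (BLUE): { -2,-3/2,-11/8,-175/128,-699/512,-1397/1024,-2793/2048 | -349/256,-87/64,-43/32,-21/16,-5/4,-1,0 } => -5585/4096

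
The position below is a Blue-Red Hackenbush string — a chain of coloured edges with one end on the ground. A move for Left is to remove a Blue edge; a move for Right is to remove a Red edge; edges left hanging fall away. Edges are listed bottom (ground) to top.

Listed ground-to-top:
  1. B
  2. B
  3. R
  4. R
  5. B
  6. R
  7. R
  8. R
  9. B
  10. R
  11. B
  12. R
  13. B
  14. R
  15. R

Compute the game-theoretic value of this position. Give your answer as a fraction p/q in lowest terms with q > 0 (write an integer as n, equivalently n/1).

10409/8192

v_1 [B]  L=[0]  R=[·]  -> 1
v_2 [BB]  L=[0, 1]  R=[·]  -> 2
v_3 [BBR]  L=[0, 1]  R=[2]  -> 3/2
v_4 [BBRR]  L=[0, 1]  R=[3/2, 2]  -> 5/4
v_5 [BBRRB]  L=[0, 1, 5/4]  R=[3/2, 2]  -> 11/8
v_6 [BBRRBR]  L=[0, 1, 5/4]  R=[11/8, 3/2, 2]  -> 21/16
v_7 [BBRRBRR]  L=[0, 1, 5/4]  R=[21/16, 11/8, 3/2, 2]  -> 41/32
v_8 [BBRRBRRR]  L=[0, 1, 5/4]  R=[41/32, 21/16, 11/8, 3/2, 2]  -> 81/64
v_9 [BBRRBRRRB]  L=[0, 1, 5/4, 81/64]  R=[41/32, 21/16, 11/8, 3/2, 2]  -> 163/128
v_10 [BBRRBRRRBR]  L=[0, 1, 5/4, 81/64]  R=[163/128, 41/32, 21/16, 11/8, 3/2, 2]  -> 325/256
v_11 [BBRRBRRRBRB]  L=[0, 1, 5/4, 81/64, 325/256]  R=[163/128, 41/32, 21/16, 11/8, 3/2, 2]  -> 651/512
v_12 [BBRRBRRRBRBR]  L=[0, 1, 5/4, 81/64, 325/256]  R=[651/512, 163/128, 41/32, 21/16, 11/8, 3/2, 2]  -> 1301/1024
v_13 [BBRRBRRRBRBRB]  L=[0, 1, 5/4, 81/64, 325/256, 1301/1024]  R=[651/512, 163/128, 41/32, 21/16, 11/8, 3/2, 2]  -> 2603/2048
v_14 [BBRRBRRRBRBRBR]  L=[0, 1, 5/4, 81/64, 325/256, 1301/1024]  R=[2603/2048, 651/512, 163/128, 41/32, 21/16, 11/8, 3/2, 2]  -> 5205/4096
v_15 [BBRRBRRRBRBRBRR]  L=[0, 1, 5/4, 81/64, 325/256, 1301/1024]  R=[5205/4096, 2603/2048, 651/512, 163/128, 41/32, 21/16, 11/8, 3/2, 2]  -> 10409/8192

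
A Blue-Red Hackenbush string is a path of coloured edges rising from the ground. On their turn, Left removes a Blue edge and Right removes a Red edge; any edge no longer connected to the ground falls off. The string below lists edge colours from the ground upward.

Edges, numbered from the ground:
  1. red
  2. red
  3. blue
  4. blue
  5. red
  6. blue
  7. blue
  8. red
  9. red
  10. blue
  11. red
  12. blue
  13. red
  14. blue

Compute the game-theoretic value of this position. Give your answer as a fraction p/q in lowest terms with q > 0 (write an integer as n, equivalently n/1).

-5333/4096

Build val(s[:k]) for k = 1..14, string s = red red blue blue red blue blue red red blue red blue red blue.
edge 1 of 14 (red): { ∅ | 0 } → -1
edge 2 of 14 (red): { ∅ | -1; 0 } → -2
edge 3 of 14 (blue): { -2 | -1; 0 } → -3/2
edge 4 of 14 (blue): { -2; -3/2 | -1; 0 } → -5/4
edge 5 of 14 (red): { -2; -3/2 | -5/4; -1; 0 } → -11/8
edge 6 of 14 (blue): { -2; -3/2; -11/8 | -5/4; -1; 0 } → -21/16
edge 7 of 14 (blue): { -2; -3/2; -11/8; -21/16 | -5/4; -1; 0 } → -41/32
edge 8 of 14 (red): { -2; -3/2; -11/8; -21/16 | -41/32; -5/4; -1; 0 } → -83/64
edge 9 of 14 (red): { -2; -3/2; -11/8; -21/16 | -83/64; -41/32; -5/4; -1; 0 } → -167/128
edge 10 of 14 (blue): { -2; -3/2; -11/8; -21/16; -167/128 | -83/64; -41/32; -5/4; -1; 0 } → -333/256
edge 11 of 14 (red): { -2; -3/2; -11/8; -21/16; -167/128 | -333/256; -83/64; -41/32; -5/4; -1; 0 } → -667/512
edge 12 of 14 (blue): { -2; -3/2; -11/8; -21/16; -167/128; -667/512 | -333/256; -83/64; -41/32; -5/4; -1; 0 } → -1333/1024
edge 13 of 14 (red): { -2; -3/2; -11/8; -21/16; -167/128; -667/512 | -1333/1024; -333/256; -83/64; -41/32; -5/4; -1; 0 } → -2667/2048
edge 14 of 14 (blue): { -2; -3/2; -11/8; -21/16; -167/128; -667/512; -2667/2048 | -1333/1024; -333/256; -83/64; -41/32; -5/4; -1; 0 } → -5333/4096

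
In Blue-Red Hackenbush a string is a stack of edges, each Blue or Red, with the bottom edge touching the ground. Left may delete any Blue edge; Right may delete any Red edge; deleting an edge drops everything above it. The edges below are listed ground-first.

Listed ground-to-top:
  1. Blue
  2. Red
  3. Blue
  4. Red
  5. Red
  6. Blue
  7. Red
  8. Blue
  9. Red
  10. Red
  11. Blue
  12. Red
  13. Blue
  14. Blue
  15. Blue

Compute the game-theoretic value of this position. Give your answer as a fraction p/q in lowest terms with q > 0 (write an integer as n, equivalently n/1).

1 of 15 · B · max L 0 · min R +∞ = 1
2 of 15 · BR · max L 0 · min R 1 = 1/2
3 of 15 · BRB · max L 1/2 · min R 1 = 3/4
4 of 15 · BRBR · max L 1/2 · min R 3/4 = 5/8
5 of 15 · BRBRR · max L 1/2 · min R 5/8 = 9/16
6 of 15 · BRBRRB · max L 9/16 · min R 5/8 = 19/32
7 of 15 · BRBRRBR · max L 9/16 · min R 19/32 = 37/64
8 of 15 · BRBRRBRB · max L 37/64 · min R 19/32 = 75/128
9 of 15 · BRBRRBRBR · max L 37/64 · min R 75/128 = 149/256
10 of 15 · BRBRRBRBRR · max L 37/64 · min R 149/256 = 297/512
11 of 15 · BRBRRBRBRRB · max L 297/512 · min R 149/256 = 595/1024
12 of 15 · BRBRRBRBRRBR · max L 297/512 · min R 595/1024 = 1189/2048
13 of 15 · BRBRRBRBRRBRB · max L 1189/2048 · min R 595/1024 = 2379/4096
14 of 15 · BRBRRBRBRRBRBB · max L 2379/4096 · min R 595/1024 = 4759/8192
15 of 15 · BRBRRBRBRRBRBBB · max L 4759/8192 · min R 595/1024 = 9519/16384

9519/16384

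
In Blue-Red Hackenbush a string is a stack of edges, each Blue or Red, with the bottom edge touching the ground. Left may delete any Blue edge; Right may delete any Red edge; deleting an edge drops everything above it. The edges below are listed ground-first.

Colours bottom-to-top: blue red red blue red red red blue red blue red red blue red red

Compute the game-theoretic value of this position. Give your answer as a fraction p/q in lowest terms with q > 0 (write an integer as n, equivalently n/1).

4425/16384

Build g(s[:k]) for k = 1..15, string s = blue red red blue red red red blue red blue red red blue red red.
1 of 15 · b · max L 0 · min R +∞ => 1
2 of 15 · br · max L 0 · min R 1 => 1/2
3 of 15 · brr · max L 0 · min R 1/2 => 1/4
4 of 15 · brrb · max L 1/4 · min R 1/2 => 3/8
5 of 15 · brrbr · max L 1/4 · min R 3/8 => 5/16
6 of 15 · brrbrr · max L 1/4 · min R 5/16 => 9/32
7 of 15 · brrbrrr · max L 1/4 · min R 9/32 => 17/64
8 of 15 · brrbrrrb · max L 17/64 · min R 9/32 => 35/128
9 of 15 · brrbrrrbr · max L 17/64 · min R 35/128 => 69/256
10 of 15 · brrbrrrbrb · max L 69/256 · min R 35/128 => 139/512
11 of 15 · brrbrrrbrbr · max L 69/256 · min R 139/512 => 277/1024
12 of 15 · brrbrrrbrbrr · max L 69/256 · min R 277/1024 => 553/2048
13 of 15 · brrbrrrbrbrrb · max L 553/2048 · min R 277/1024 => 1107/4096
14 of 15 · brrbrrrbrbrrbr · max L 553/2048 · min R 1107/4096 => 2213/8192
15 of 15 · brrbrrrbrbrrbrr · max L 553/2048 · min R 2213/8192 => 4425/16384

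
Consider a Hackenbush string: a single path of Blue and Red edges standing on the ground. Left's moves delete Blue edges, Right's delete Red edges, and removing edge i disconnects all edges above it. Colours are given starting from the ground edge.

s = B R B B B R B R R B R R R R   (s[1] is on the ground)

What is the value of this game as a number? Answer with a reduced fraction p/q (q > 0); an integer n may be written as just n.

7457/8192

step 1: add B to get B; options L={ 0 } R={ ∅ } gives 1
step 2: add R to get BR; options L={ 0 } R={ 1 } gives 1/2
step 3: add B to get BRB; options L={ 0,1/2 } R={ 1 } gives 3/4
step 4: add B to get BRBB; options L={ 0,1/2,3/4 } R={ 1 } gives 7/8
step 5: add B to get BRBBB; options L={ 0,1/2,3/4,7/8 } R={ 1 } gives 15/16
step 6: add R to get BRBBBR; options L={ 0,1/2,3/4,7/8 } R={ 15/16,1 } gives 29/32
step 7: add B to get BRBBBRB; options L={ 0,1/2,3/4,7/8,29/32 } R={ 15/16,1 } gives 59/64
step 8: add R to get BRBBBRBR; options L={ 0,1/2,3/4,7/8,29/32 } R={ 59/64,15/16,1 } gives 117/128
step 9: add R to get BRBBBRBRR; options L={ 0,1/2,3/4,7/8,29/32 } R={ 117/128,59/64,15/16,1 } gives 233/256
step 10: add B to get BRBBBRBRRB; options L={ 0,1/2,3/4,7/8,29/32,233/256 } R={ 117/128,59/64,15/16,1 } gives 467/512
step 11: add R to get BRBBBRBRRBR; options L={ 0,1/2,3/4,7/8,29/32,233/256 } R={ 467/512,117/128,59/64,15/16,1 } gives 933/1024
step 12: add R to get BRBBBRBRRBRR; options L={ 0,1/2,3/4,7/8,29/32,233/256 } R={ 933/1024,467/512,117/128,59/64,15/16,1 } gives 1865/2048
step 13: add R to get BRBBBRBRRBRRR; options L={ 0,1/2,3/4,7/8,29/32,233/256 } R={ 1865/2048,933/1024,467/512,117/128,59/64,15/16,1 } gives 3729/4096
step 14: add R to get BRBBBRBRRBRRRR; options L={ 0,1/2,3/4,7/8,29/32,233/256 } R={ 3729/4096,1865/2048,933/1024,467/512,117/128,59/64,15/16,1 } gives 7457/8192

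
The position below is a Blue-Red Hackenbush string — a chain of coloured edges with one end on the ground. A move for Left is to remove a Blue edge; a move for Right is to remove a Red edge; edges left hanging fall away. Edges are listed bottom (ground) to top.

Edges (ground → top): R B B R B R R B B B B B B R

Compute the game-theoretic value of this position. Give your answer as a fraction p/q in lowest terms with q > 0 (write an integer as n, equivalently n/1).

-2819/8192

Recurse on prefixes of the 14-edge string R B B R B R R B B B B B B R:
edge 1 of 14 (R): { · | 0 } → -1
edge 2 of 14 (B): { -1 | 0 } → -1/2
edge 3 of 14 (B): { -1; -1/2 | 0 } → -1/4
edge 4 of 14 (R): { -1; -1/2 | -1/4; 0 } → -3/8
edge 5 of 14 (B): { -1; -1/2; -3/8 | -1/4; 0 } → -5/16
edge 6 of 14 (R): { -1; -1/2; -3/8 | -5/16; -1/4; 0 } → -11/32
edge 7 of 14 (R): { -1; -1/2; -3/8 | -11/32; -5/16; -1/4; 0 } → -23/64
edge 8 of 14 (B): { -1; -1/2; -3/8; -23/64 | -11/32; -5/16; -1/4; 0 } → -45/128
edge 9 of 14 (B): { -1; -1/2; -3/8; -23/64; -45/128 | -11/32; -5/16; -1/4; 0 } → -89/256
edge 10 of 14 (B): { -1; -1/2; -3/8; -23/64; -45/128; -89/256 | -11/32; -5/16; -1/4; 0 } → -177/512
edge 11 of 14 (B): { -1; -1/2; -3/8; -23/64; -45/128; -89/256; -177/512 | -11/32; -5/16; -1/4; 0 } → -353/1024
edge 12 of 14 (B): { -1; -1/2; -3/8; -23/64; -45/128; -89/256; -177/512; -353/1024 | -11/32; -5/16; -1/4; 0 } → -705/2048
edge 13 of 14 (B): { -1; -1/2; -3/8; -23/64; -45/128; -89/256; -177/512; -353/1024; -705/2048 | -11/32; -5/16; -1/4; 0 } → -1409/4096
edge 14 of 14 (R): { -1; -1/2; -3/8; -23/64; -45/128; -89/256; -177/512; -353/1024; -705/2048 | -1409/4096; -11/32; -5/16; -1/4; 0 } → -2819/8192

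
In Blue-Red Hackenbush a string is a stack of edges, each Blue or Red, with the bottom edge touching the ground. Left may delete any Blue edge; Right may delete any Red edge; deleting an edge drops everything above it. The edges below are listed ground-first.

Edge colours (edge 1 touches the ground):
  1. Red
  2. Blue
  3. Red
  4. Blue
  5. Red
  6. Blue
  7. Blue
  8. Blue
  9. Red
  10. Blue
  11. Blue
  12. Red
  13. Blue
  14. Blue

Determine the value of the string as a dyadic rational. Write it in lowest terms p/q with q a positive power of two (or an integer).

Build value(s[:k]) for k = 1..14, string s = Red Blue Red Blue Red Blue Blue Blue Red Blue Blue Red Blue Blue.
value_1 [R]  L=[(no moves)]  R=[0]  ⇒ -1
value_2 [RB]  L=[-1]  R=[0]  ⇒ -1/2
value_3 [RBR]  L=[-1]  R=[-1/2, 0]  ⇒ -3/4
value_4 [RBRB]  L=[-1, -3/4]  R=[-1/2, 0]  ⇒ -5/8
value_5 [RBRBR]  L=[-1, -3/4]  R=[-5/8, -1/2, 0]  ⇒ -11/16
value_6 [RBRBRB]  L=[-1, -3/4, -11/16]  R=[-5/8, -1/2, 0]  ⇒ -21/32
value_7 [RBRBRBB]  L=[-1, -3/4, -11/16, -21/32]  R=[-5/8, -1/2, 0]  ⇒ -41/64
value_8 [RBRBRBBB]  L=[-1, -3/4, -11/16, -21/32, -41/64]  R=[-5/8, -1/2, 0]  ⇒ -81/128
value_9 [RBRBRBBBR]  L=[-1, -3/4, -11/16, -21/32, -41/64]  R=[-81/128, -5/8, -1/2, 0]  ⇒ -163/256
value_10 [RBRBRBBBRB]  L=[-1, -3/4, -11/16, -21/32, -41/64, -163/256]  R=[-81/128, -5/8, -1/2, 0]  ⇒ -325/512
value_11 [RBRBRBBBRBB]  L=[-1, -3/4, -11/16, -21/32, -41/64, -163/256, -325/512]  R=[-81/128, -5/8, -1/2, 0]  ⇒ -649/1024
value_12 [RBRBRBBBRBBR]  L=[-1, -3/4, -11/16, -21/32, -41/64, -163/256, -325/512]  R=[-649/1024, -81/128, -5/8, -1/2, 0]  ⇒ -1299/2048
value_13 [RBRBRBBBRBBRB]  L=[-1, -3/4, -11/16, -21/32, -41/64, -163/256, -325/512, -1299/2048]  R=[-649/1024, -81/128, -5/8, -1/2, 0]  ⇒ -2597/4096
value_14 [RBRBRBBBRBBRBB]  L=[-1, -3/4, -11/16, -21/32, -41/64, -163/256, -325/512, -1299/2048, -2597/4096]  R=[-649/1024, -81/128, -5/8, -1/2, 0]  ⇒ -5193/8192

-5193/8192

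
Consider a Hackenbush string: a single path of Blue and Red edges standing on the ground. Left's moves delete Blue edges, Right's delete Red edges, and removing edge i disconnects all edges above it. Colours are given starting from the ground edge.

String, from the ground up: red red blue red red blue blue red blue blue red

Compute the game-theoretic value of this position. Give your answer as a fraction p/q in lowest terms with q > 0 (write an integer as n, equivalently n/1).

Prefix values for red red blue red red blue blue red blue blue red via {L|R} + simplicity:
edge 1 of 11 (red): { none | 0 } = -1
edge 2 of 11 (red): { none | -1; 0 } = -2
edge 3 of 11 (blue): { -2 | -1; 0 } = -3/2
edge 4 of 11 (red): { -2 | -3/2; -1; 0 } = -7/4
edge 5 of 11 (red): { -2 | -7/4; -3/2; -1; 0 } = -15/8
edge 6 of 11 (blue): { -2; -15/8 | -7/4; -3/2; -1; 0 } = -29/16
edge 7 of 11 (blue): { -2; -15/8; -29/16 | -7/4; -3/2; -1; 0 } = -57/32
edge 8 of 11 (red): { -2; -15/8; -29/16 | -57/32; -7/4; -3/2; -1; 0 } = -115/64
edge 9 of 11 (blue): { -2; -15/8; -29/16; -115/64 | -57/32; -7/4; -3/2; -1; 0 } = -229/128
edge 10 of 11 (blue): { -2; -15/8; -29/16; -115/64; -229/128 | -57/32; -7/4; -3/2; -1; 0 } = -457/256
edge 11 of 11 (red): { -2; -15/8; -29/16; -115/64; -229/128 | -457/256; -57/32; -7/4; -3/2; -1; 0 } = -915/512

-915/512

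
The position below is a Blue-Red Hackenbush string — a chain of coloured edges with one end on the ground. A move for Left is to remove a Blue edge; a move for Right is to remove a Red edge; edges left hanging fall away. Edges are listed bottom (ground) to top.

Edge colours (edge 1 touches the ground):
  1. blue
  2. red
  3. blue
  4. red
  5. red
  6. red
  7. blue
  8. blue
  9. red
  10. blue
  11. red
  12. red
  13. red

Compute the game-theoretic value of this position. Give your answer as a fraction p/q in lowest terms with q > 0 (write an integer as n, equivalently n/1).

2257/4096

1 of 13 · b · max L 0 · min R +∞ => 1
2 of 13 · br · max L 0 · min R 1 => 1/2
3 of 13 · brb · max L 1/2 · min R 1 => 3/4
4 of 13 · brbr · max L 1/2 · min R 3/4 => 5/8
5 of 13 · brbrr · max L 1/2 · min R 5/8 => 9/16
6 of 13 · brbrrr · max L 1/2 · min R 9/16 => 17/32
7 of 13 · brbrrrb · max L 17/32 · min R 9/16 => 35/64
8 of 13 · brbrrrbb · max L 35/64 · min R 9/16 => 71/128
9 of 13 · brbrrrbbr · max L 35/64 · min R 71/128 => 141/256
10 of 13 · brbrrrbbrb · max L 141/256 · min R 71/128 => 283/512
11 of 13 · brbrrrbbrbr · max L 141/256 · min R 283/512 => 565/1024
12 of 13 · brbrrrbbrbrr · max L 141/256 · min R 565/1024 => 1129/2048
13 of 13 · brbrrrbbrbrrr · max L 141/256 · min R 1129/2048 => 2257/4096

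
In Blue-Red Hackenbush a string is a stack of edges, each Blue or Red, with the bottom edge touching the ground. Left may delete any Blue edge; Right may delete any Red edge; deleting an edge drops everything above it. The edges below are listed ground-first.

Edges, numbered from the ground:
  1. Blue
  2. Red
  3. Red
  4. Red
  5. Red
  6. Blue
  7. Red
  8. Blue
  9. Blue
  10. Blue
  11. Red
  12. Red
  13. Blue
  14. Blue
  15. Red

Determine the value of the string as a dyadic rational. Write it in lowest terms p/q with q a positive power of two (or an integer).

edge 1 of 15 (Blue): { 0 | ∅ } => 1
edge 2 of 15 (Red): { 0 | 1 } => 1/2
edge 3 of 15 (Red): { 0 | 1/2 1 } => 1/4
edge 4 of 15 (Red): { 0 | 1/4 1/2 1 } => 1/8
edge 5 of 15 (Red): { 0 | 1/8 1/4 1/2 1 } => 1/16
edge 6 of 15 (Blue): { 0 1/16 | 1/8 1/4 1/2 1 } => 3/32
edge 7 of 15 (Red): { 0 1/16 | 3/32 1/8 1/4 1/2 1 } => 5/64
edge 8 of 15 (Blue): { 0 1/16 5/64 | 3/32 1/8 1/4 1/2 1 } => 11/128
edge 9 of 15 (Blue): { 0 1/16 5/64 11/128 | 3/32 1/8 1/4 1/2 1 } => 23/256
edge 10 of 15 (Blue): { 0 1/16 5/64 11/128 23/256 | 3/32 1/8 1/4 1/2 1 } => 47/512
edge 11 of 15 (Red): { 0 1/16 5/64 11/128 23/256 | 47/512 3/32 1/8 1/4 1/2 1 } => 93/1024
edge 12 of 15 (Red): { 0 1/16 5/64 11/128 23/256 | 93/1024 47/512 3/32 1/8 1/4 1/2 1 } => 185/2048
edge 13 of 15 (Blue): { 0 1/16 5/64 11/128 23/256 185/2048 | 93/1024 47/512 3/32 1/8 1/4 1/2 1 } => 371/4096
edge 14 of 15 (Blue): { 0 1/16 5/64 11/128 23/256 185/2048 371/4096 | 93/1024 47/512 3/32 1/8 1/4 1/2 1 } => 743/8192
edge 15 of 15 (Red): { 0 1/16 5/64 11/128 23/256 185/2048 371/4096 | 743/8192 93/1024 47/512 3/32 1/8 1/4 1/2 1 } => 1485/16384

1485/16384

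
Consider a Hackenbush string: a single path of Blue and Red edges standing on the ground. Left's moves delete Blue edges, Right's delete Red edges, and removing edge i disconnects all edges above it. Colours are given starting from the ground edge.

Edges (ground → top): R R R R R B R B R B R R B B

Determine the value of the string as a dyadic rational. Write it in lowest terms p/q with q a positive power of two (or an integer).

Prefix values for R R R R R B R B R B R R B B via {L|R} + simplicity:
edge 1 of 14 (R): { (no moves) | 0 } gives -1
edge 2 of 14 (R): { (no moves) | -1, 0 } gives -2
edge 3 of 14 (R): { (no moves) | -2, -1, 0 } gives -3
edge 4 of 14 (R): { (no moves) | -3, -2, -1, 0 } gives -4
edge 5 of 14 (R): { (no moves) | -4, -3, -2, -1, 0 } gives -5
edge 6 of 14 (B): { -5 | -4, -3, -2, -1, 0 } gives -9/2
edge 7 of 14 (R): { -5 | -9/2, -4, -3, -2, -1, 0 } gives -19/4
edge 8 of 14 (B): { -5, -19/4 | -9/2, -4, -3, -2, -1, 0 } gives -37/8
edge 9 of 14 (R): { -5, -19/4 | -37/8, -9/2, -4, -3, -2, -1, 0 } gives -75/16
edge 10 of 14 (B): { -5, -19/4, -75/16 | -37/8, -9/2, -4, -3, -2, -1, 0 } gives -149/32
edge 11 of 14 (R): { -5, -19/4, -75/16 | -149/32, -37/8, -9/2, -4, -3, -2, -1, 0 } gives -299/64
edge 12 of 14 (R): { -5, -19/4, -75/16 | -299/64, -149/32, -37/8, -9/2, -4, -3, -2, -1, 0 } gives -599/128
edge 13 of 14 (B): { -5, -19/4, -75/16, -599/128 | -299/64, -149/32, -37/8, -9/2, -4, -3, -2, -1, 0 } gives -1197/256
edge 14 of 14 (B): { -5, -19/4, -75/16, -599/128, -1197/256 | -299/64, -149/32, -37/8, -9/2, -4, -3, -2, -1, 0 } gives -2393/512

-2393/512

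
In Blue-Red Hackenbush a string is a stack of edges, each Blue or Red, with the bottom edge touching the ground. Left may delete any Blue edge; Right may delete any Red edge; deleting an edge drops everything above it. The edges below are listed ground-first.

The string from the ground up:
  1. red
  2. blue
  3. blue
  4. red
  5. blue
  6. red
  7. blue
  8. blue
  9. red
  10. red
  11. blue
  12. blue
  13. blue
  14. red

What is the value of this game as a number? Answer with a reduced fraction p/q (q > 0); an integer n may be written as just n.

Prefix values for red blue blue red blue red blue blue red red blue blue blue red via {L|R} + simplicity:
r: Left {  }, Right { 0 } → simplest -1
rb: Left { -1 }, Right { 0 } → simplest -1/2
rbb: Left { -1, -1/2 }, Right { 0 } → simplest -1/4
rbbr: Left { -1, -1/2 }, Right { -1/4, 0 } → simplest -3/8
rbbrb: Left { -1, -1/2, -3/8 }, Right { -1/4, 0 } → simplest -5/16
rbbrbr: Left { -1, -1/2, -3/8 }, Right { -5/16, -1/4, 0 } → simplest -11/32
rbbrbrb: Left { -1, -1/2, -3/8, -11/32 }, Right { -5/16, -1/4, 0 } → simplest -21/64
rbbrbrbb: Left { -1, -1/2, -3/8, -11/32, -21/64 }, Right { -5/16, -1/4, 0 } → simplest -41/128
rbbrbrbbr: Left { -1, -1/2, -3/8, -11/32, -21/64 }, Right { -41/128, -5/16, -1/4, 0 } → simplest -83/256
rbbrbrbbrr: Left { -1, -1/2, -3/8, -11/32, -21/64 }, Right { -83/256, -41/128, -5/16, -1/4, 0 } → simplest -167/512
rbbrbrbbrrb: Left { -1, -1/2, -3/8, -11/32, -21/64, -167/512 }, Right { -83/256, -41/128, -5/16, -1/4, 0 } → simplest -333/1024
rbbrbrbbrrbb: Left { -1, -1/2, -3/8, -11/32, -21/64, -167/512, -333/1024 }, Right { -83/256, -41/128, -5/16, -1/4, 0 } → simplest -665/2048
rbbrbrbbrrbbb: Left { -1, -1/2, -3/8, -11/32, -21/64, -167/512, -333/1024, -665/2048 }, Right { -83/256, -41/128, -5/16, -1/4, 0 } → simplest -1329/4096
rbbrbrbbrrbbbr: Left { -1, -1/2, -3/8, -11/32, -21/64, -167/512, -333/1024, -665/2048 }, Right { -1329/4096, -83/256, -41/128, -5/16, -1/4, 0 } → simplest -2659/8192

-2659/8192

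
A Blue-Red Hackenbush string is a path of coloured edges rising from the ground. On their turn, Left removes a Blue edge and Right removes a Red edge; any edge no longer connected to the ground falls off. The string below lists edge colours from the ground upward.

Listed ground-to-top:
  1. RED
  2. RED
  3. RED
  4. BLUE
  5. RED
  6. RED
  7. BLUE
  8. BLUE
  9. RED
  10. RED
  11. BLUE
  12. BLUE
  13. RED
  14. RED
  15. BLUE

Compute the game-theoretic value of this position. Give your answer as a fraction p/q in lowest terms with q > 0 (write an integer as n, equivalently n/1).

step 1: add RED to get R; options L={  } R={ 0 } = -1
step 2: add RED to get RR; options L={  } R={ -1; 0 } = -2
step 3: add RED to get RRR; options L={  } R={ -2; -1; 0 } = -3
step 4: add BLUE to get RRRB; options L={ -3 } R={ -2; -1; 0 } = -5/2
step 5: add RED to get RRRBR; options L={ -3 } R={ -5/2; -2; -1; 0 } = -11/4
step 6: add RED to get RRRBRR; options L={ -3 } R={ -11/4; -5/2; -2; -1; 0 } = -23/8
step 7: add BLUE to get RRRBRRB; options L={ -3; -23/8 } R={ -11/4; -5/2; -2; -1; 0 } = -45/16
step 8: add BLUE to get RRRBRRBB; options L={ -3; -23/8; -45/16 } R={ -11/4; -5/2; -2; -1; 0 } = -89/32
step 9: add RED to get RRRBRRBBR; options L={ -3; -23/8; -45/16 } R={ -89/32; -11/4; -5/2; -2; -1; 0 } = -179/64
step 10: add RED to get RRRBRRBBRR; options L={ -3; -23/8; -45/16 } R={ -179/64; -89/32; -11/4; -5/2; -2; -1; 0 } = -359/128
step 11: add BLUE to get RRRBRRBBRRB; options L={ -3; -23/8; -45/16; -359/128 } R={ -179/64; -89/32; -11/4; -5/2; -2; -1; 0 } = -717/256
step 12: add BLUE to get RRRBRRBBRRBB; options L={ -3; -23/8; -45/16; -359/128; -717/256 } R={ -179/64; -89/32; -11/4; -5/2; -2; -1; 0 } = -1433/512
step 13: add RED to get RRRBRRBBRRBBR; options L={ -3; -23/8; -45/16; -359/128; -717/256 } R={ -1433/512; -179/64; -89/32; -11/4; -5/2; -2; -1; 0 } = -2867/1024
step 14: add RED to get RRRBRRBBRRBBRR; options L={ -3; -23/8; -45/16; -359/128; -717/256 } R={ -2867/1024; -1433/512; -179/64; -89/32; -11/4; -5/2; -2; -1; 0 } = -5735/2048
step 15: add BLUE to get RRRBRRBBRRBBRRB; options L={ -3; -23/8; -45/16; -359/128; -717/256; -5735/2048 } R={ -2867/1024; -1433/512; -179/64; -89/32; -11/4; -5/2; -2; -1; 0 } = -11469/4096

-11469/4096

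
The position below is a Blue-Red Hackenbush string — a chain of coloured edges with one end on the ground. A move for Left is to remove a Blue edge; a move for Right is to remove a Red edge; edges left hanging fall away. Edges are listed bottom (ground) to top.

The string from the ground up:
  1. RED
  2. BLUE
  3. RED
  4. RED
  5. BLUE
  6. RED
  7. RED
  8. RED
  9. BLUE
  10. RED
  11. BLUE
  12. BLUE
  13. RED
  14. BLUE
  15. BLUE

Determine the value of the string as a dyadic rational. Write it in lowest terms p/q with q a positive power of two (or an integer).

Build value(s[:k]) for k = 1..15, string s = RED BLUE RED RED BLUE RED RED RED BLUE RED BLUE BLUE RED BLUE BLUE.
R: Left { — }, Right { 0 } = simplest -1
RB: Left { -1 }, Right { 0 } = simplest -1/2
RBR: Left { -1 }, Right { -1/2,0 } = simplest -3/4
RBRR: Left { -1 }, Right { -3/4,-1/2,0 } = simplest -7/8
RBRRB: Left { -1,-7/8 }, Right { -3/4,-1/2,0 } = simplest -13/16
RBRRBR: Left { -1,-7/8 }, Right { -13/16,-3/4,-1/2,0 } = simplest -27/32
RBRRBRR: Left { -1,-7/8 }, Right { -27/32,-13/16,-3/4,-1/2,0 } = simplest -55/64
RBRRBRRR: Left { -1,-7/8 }, Right { -55/64,-27/32,-13/16,-3/4,-1/2,0 } = simplest -111/128
RBRRBRRRB: Left { -1,-7/8,-111/128 }, Right { -55/64,-27/32,-13/16,-3/4,-1/2,0 } = simplest -221/256
RBRRBRRRBR: Left { -1,-7/8,-111/128 }, Right { -221/256,-55/64,-27/32,-13/16,-3/4,-1/2,0 } = simplest -443/512
RBRRBRRRBRB: Left { -1,-7/8,-111/128,-443/512 }, Right { -221/256,-55/64,-27/32,-13/16,-3/4,-1/2,0 } = simplest -885/1024
RBRRBRRRBRBB: Left { -1,-7/8,-111/128,-443/512,-885/1024 }, Right { -221/256,-55/64,-27/32,-13/16,-3/4,-1/2,0 } = simplest -1769/2048
RBRRBRRRBRBBR: Left { -1,-7/8,-111/128,-443/512,-885/1024 }, Right { -1769/2048,-221/256,-55/64,-27/32,-13/16,-3/4,-1/2,0 } = simplest -3539/4096
RBRRBRRRBRBBRB: Left { -1,-7/8,-111/128,-443/512,-885/1024,-3539/4096 }, Right { -1769/2048,-221/256,-55/64,-27/32,-13/16,-3/4,-1/2,0 } = simplest -7077/8192
RBRRBRRRBRBBRBB: Left { -1,-7/8,-111/128,-443/512,-885/1024,-3539/4096,-7077/8192 }, Right { -1769/2048,-221/256,-55/64,-27/32,-13/16,-3/4,-1/2,0 } = simplest -14153/16384

-14153/16384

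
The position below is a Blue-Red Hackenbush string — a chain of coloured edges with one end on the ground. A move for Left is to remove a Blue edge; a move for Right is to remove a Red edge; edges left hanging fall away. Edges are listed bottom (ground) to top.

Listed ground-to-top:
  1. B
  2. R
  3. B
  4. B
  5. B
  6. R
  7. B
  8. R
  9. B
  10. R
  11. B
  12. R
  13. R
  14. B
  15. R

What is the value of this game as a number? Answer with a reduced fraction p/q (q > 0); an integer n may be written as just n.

Build val(s[:k]) for k = 1..15, string s = B R B B B R B R B R B R R B R.
1 of 15 · B · max L 0 · min R +∞ => 1
2 of 15 · BR · max L 0 · min R 1 => 1/2
3 of 15 · BRB · max L 1/2 · min R 1 => 3/4
4 of 15 · BRBB · max L 3/4 · min R 1 => 7/8
5 of 15 · BRBBB · max L 7/8 · min R 1 => 15/16
6 of 15 · BRBBBR · max L 7/8 · min R 15/16 => 29/32
7 of 15 · BRBBBRB · max L 29/32 · min R 15/16 => 59/64
8 of 15 · BRBBBRBR · max L 29/32 · min R 59/64 => 117/128
9 of 15 · BRBBBRBRB · max L 117/128 · min R 59/64 => 235/256
10 of 15 · BRBBBRBRBR · max L 117/128 · min R 235/256 => 469/512
11 of 15 · BRBBBRBRBRB · max L 469/512 · min R 235/256 => 939/1024
12 of 15 · BRBBBRBRBRBR · max L 469/512 · min R 939/1024 => 1877/2048
13 of 15 · BRBBBRBRBRBRR · max L 469/512 · min R 1877/2048 => 3753/4096
14 of 15 · BRBBBRBRBRBRRB · max L 3753/4096 · min R 1877/2048 => 7507/8192
15 of 15 · BRBBBRBRBRBRRBR · max L 3753/4096 · min R 7507/8192 => 15013/16384

15013/16384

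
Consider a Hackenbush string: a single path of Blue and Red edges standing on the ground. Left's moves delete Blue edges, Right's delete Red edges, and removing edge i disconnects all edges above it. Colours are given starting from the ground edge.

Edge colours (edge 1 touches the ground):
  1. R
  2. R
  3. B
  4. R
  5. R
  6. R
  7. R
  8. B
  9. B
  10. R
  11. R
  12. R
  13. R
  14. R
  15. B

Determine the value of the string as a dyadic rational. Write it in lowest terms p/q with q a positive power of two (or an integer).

-15997/8192

1 of 15 · R · max L −∞ · min R 0 → -1
2 of 15 · RR · max L −∞ · min R -1 → -2
3 of 15 · RRB · max L -2 · min R -1 → -3/2
4 of 15 · RRBR · max L -2 · min R -3/2 → -7/4
5 of 15 · RRBRR · max L -2 · min R -7/4 → -15/8
6 of 15 · RRBRRR · max L -2 · min R -15/8 → -31/16
7 of 15 · RRBRRRR · max L -2 · min R -31/16 → -63/32
8 of 15 · RRBRRRRB · max L -63/32 · min R -31/16 → -125/64
9 of 15 · RRBRRRRBB · max L -125/64 · min R -31/16 → -249/128
10 of 15 · RRBRRRRBBR · max L -125/64 · min R -249/128 → -499/256
11 of 15 · RRBRRRRBBRR · max L -125/64 · min R -499/256 → -999/512
12 of 15 · RRBRRRRBBRRR · max L -125/64 · min R -999/512 → -1999/1024
13 of 15 · RRBRRRRBBRRRR · max L -125/64 · min R -1999/1024 → -3999/2048
14 of 15 · RRBRRRRBBRRRRR · max L -125/64 · min R -3999/2048 → -7999/4096
15 of 15 · RRBRRRRBBRRRRRB · max L -7999/4096 · min R -3999/2048 → -15997/8192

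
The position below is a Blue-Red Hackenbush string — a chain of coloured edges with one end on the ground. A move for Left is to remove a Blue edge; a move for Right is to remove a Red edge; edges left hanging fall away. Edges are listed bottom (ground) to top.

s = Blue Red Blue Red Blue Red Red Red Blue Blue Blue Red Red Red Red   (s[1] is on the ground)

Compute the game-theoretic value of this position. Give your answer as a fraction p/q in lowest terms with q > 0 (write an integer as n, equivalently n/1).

G(B) = { 0 |  } — 1
G(BR) = { 0 | 1 } — 1/2
G(BRB) = { 0,1/2 | 1 } — 3/4
G(BRBR) = { 0,1/2 | 3/4,1 } — 5/8
G(BRBRB) = { 0,1/2,5/8 | 3/4,1 } — 11/16
G(BRBRBR) = { 0,1/2,5/8 | 11/16,3/4,1 } — 21/32
G(BRBRBRR) = { 0,1/2,5/8 | 21/32,11/16,3/4,1 } — 41/64
G(BRBRBRRR) = { 0,1/2,5/8 | 41/64,21/32,11/16,3/4,1 } — 81/128
G(BRBRBRRRB) = { 0,1/2,5/8,81/128 | 41/64,21/32,11/16,3/4,1 } — 163/256
G(BRBRBRRRBB) = { 0,1/2,5/8,81/128,163/256 | 41/64,21/32,11/16,3/4,1 } — 327/512
G(BRBRBRRRBBB) = { 0,1/2,5/8,81/128,163/256,327/512 | 41/64,21/32,11/16,3/4,1 } — 655/1024
G(BRBRBRRRBBBR) = { 0,1/2,5/8,81/128,163/256,327/512 | 655/1024,41/64,21/32,11/16,3/4,1 } — 1309/2048
G(BRBRBRRRBBBRR) = { 0,1/2,5/8,81/128,163/256,327/512 | 1309/2048,655/1024,41/64,21/32,11/16,3/4,1 } — 2617/4096
G(BRBRBRRRBBBRRR) = { 0,1/2,5/8,81/128,163/256,327/512 | 2617/4096,1309/2048,655/1024,41/64,21/32,11/16,3/4,1 } — 5233/8192
G(BRBRBRRRBBBRRRR) = { 0,1/2,5/8,81/128,163/256,327/512 | 5233/8192,2617/4096,1309/2048,655/1024,41/64,21/32,11/16,3/4,1 } — 10465/16384

10465/16384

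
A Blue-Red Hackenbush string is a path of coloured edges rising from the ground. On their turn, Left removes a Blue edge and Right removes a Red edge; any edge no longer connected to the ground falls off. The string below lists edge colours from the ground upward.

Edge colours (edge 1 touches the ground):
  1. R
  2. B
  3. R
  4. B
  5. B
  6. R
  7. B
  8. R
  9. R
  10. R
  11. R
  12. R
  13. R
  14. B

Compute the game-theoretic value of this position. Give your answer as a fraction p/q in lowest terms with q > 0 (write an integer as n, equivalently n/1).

-4861/8192

Recurse on prefixes of the 14-edge string R B R B B R B R R R R R R B:
step 1: add R to get R; options L={  } R={ 0 } gives -1
step 2: add B to get RB; options L={ -1 } R={ 0 } gives -1/2
step 3: add R to get RBR; options L={ -1 } R={ -1/2, 0 } gives -3/4
step 4: add B to get RBRB; options L={ -1, -3/4 } R={ -1/2, 0 } gives -5/8
step 5: add B to get RBRBB; options L={ -1, -3/4, -5/8 } R={ -1/2, 0 } gives -9/16
step 6: add R to get RBRBBR; options L={ -1, -3/4, -5/8 } R={ -9/16, -1/2, 0 } gives -19/32
step 7: add B to get RBRBBRB; options L={ -1, -3/4, -5/8, -19/32 } R={ -9/16, -1/2, 0 } gives -37/64
step 8: add R to get RBRBBRBR; options L={ -1, -3/4, -5/8, -19/32 } R={ -37/64, -9/16, -1/2, 0 } gives -75/128
step 9: add R to get RBRBBRBRR; options L={ -1, -3/4, -5/8, -19/32 } R={ -75/128, -37/64, -9/16, -1/2, 0 } gives -151/256
step 10: add R to get RBRBBRBRRR; options L={ -1, -3/4, -5/8, -19/32 } R={ -151/256, -75/128, -37/64, -9/16, -1/2, 0 } gives -303/512
step 11: add R to get RBRBBRBRRRR; options L={ -1, -3/4, -5/8, -19/32 } R={ -303/512, -151/256, -75/128, -37/64, -9/16, -1/2, 0 } gives -607/1024
step 12: add R to get RBRBBRBRRRRR; options L={ -1, -3/4, -5/8, -19/32 } R={ -607/1024, -303/512, -151/256, -75/128, -37/64, -9/16, -1/2, 0 } gives -1215/2048
step 13: add R to get RBRBBRBRRRRRR; options L={ -1, -3/4, -5/8, -19/32 } R={ -1215/2048, -607/1024, -303/512, -151/256, -75/128, -37/64, -9/16, -1/2, 0 } gives -2431/4096
step 14: add B to get RBRBBRBRRRRRRB; options L={ -1, -3/4, -5/8, -19/32, -2431/4096 } R={ -1215/2048, -607/1024, -303/512, -151/256, -75/128, -37/64, -9/16, -1/2, 0 } gives -4861/8192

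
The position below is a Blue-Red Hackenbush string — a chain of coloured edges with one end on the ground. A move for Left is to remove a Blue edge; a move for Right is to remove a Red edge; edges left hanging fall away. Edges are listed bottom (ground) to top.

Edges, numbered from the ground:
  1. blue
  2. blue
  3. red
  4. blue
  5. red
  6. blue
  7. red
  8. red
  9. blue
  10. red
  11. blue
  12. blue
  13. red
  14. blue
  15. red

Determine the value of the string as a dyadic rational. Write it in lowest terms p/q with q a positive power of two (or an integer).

13493/8192

value(b) = { 0 | (no moves) } → 1
value(bb) = { 0,1 | (no moves) } → 2
value(bbr) = { 0,1 | 2 } → 3/2
value(bbrb) = { 0,1,3/2 | 2 } → 7/4
value(bbrbr) = { 0,1,3/2 | 7/4,2 } → 13/8
value(bbrbrb) = { 0,1,3/2,13/8 | 7/4,2 } → 27/16
value(bbrbrbr) = { 0,1,3/2,13/8 | 27/16,7/4,2 } → 53/32
value(bbrbrbrr) = { 0,1,3/2,13/8 | 53/32,27/16,7/4,2 } → 105/64
value(bbrbrbrrb) = { 0,1,3/2,13/8,105/64 | 53/32,27/16,7/4,2 } → 211/128
value(bbrbrbrrbr) = { 0,1,3/2,13/8,105/64 | 211/128,53/32,27/16,7/4,2 } → 421/256
value(bbrbrbrrbrb) = { 0,1,3/2,13/8,105/64,421/256 | 211/128,53/32,27/16,7/4,2 } → 843/512
value(bbrbrbrrbrbb) = { 0,1,3/2,13/8,105/64,421/256,843/512 | 211/128,53/32,27/16,7/4,2 } → 1687/1024
value(bbrbrbrrbrbbr) = { 0,1,3/2,13/8,105/64,421/256,843/512 | 1687/1024,211/128,53/32,27/16,7/4,2 } → 3373/2048
value(bbrbrbrrbrbbrb) = { 0,1,3/2,13/8,105/64,421/256,843/512,3373/2048 | 1687/1024,211/128,53/32,27/16,7/4,2 } → 6747/4096
value(bbrbrbrrbrbbrbr) = { 0,1,3/2,13/8,105/64,421/256,843/512,3373/2048 | 6747/4096,1687/1024,211/128,53/32,27/16,7/4,2 } → 13493/8192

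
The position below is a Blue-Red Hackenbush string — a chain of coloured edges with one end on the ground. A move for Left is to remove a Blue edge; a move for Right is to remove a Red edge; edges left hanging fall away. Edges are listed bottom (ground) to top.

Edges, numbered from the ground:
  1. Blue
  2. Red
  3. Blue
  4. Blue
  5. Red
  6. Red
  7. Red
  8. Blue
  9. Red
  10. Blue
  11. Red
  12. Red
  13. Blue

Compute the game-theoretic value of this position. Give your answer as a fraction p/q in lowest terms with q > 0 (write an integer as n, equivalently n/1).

3155/4096

v(B) = { 0 | none } → 1
v(BR) = { 0 | 1 } → 1/2
v(BRB) = { 0 1/2 | 1 } → 3/4
v(BRBB) = { 0 1/2 3/4 | 1 } → 7/8
v(BRBBR) = { 0 1/2 3/4 | 7/8 1 } → 13/16
v(BRBBRR) = { 0 1/2 3/4 | 13/16 7/8 1 } → 25/32
v(BRBBRRR) = { 0 1/2 3/4 | 25/32 13/16 7/8 1 } → 49/64
v(BRBBRRRB) = { 0 1/2 3/4 49/64 | 25/32 13/16 7/8 1 } → 99/128
v(BRBBRRRBR) = { 0 1/2 3/4 49/64 | 99/128 25/32 13/16 7/8 1 } → 197/256
v(BRBBRRRBRB) = { 0 1/2 3/4 49/64 197/256 | 99/128 25/32 13/16 7/8 1 } → 395/512
v(BRBBRRRBRBR) = { 0 1/2 3/4 49/64 197/256 | 395/512 99/128 25/32 13/16 7/8 1 } → 789/1024
v(BRBBRRRBRBRR) = { 0 1/2 3/4 49/64 197/256 | 789/1024 395/512 99/128 25/32 13/16 7/8 1 } → 1577/2048
v(BRBBRRRBRBRRB) = { 0 1/2 3/4 49/64 197/256 1577/2048 | 789/1024 395/512 99/128 25/32 13/16 7/8 1 } → 3155/4096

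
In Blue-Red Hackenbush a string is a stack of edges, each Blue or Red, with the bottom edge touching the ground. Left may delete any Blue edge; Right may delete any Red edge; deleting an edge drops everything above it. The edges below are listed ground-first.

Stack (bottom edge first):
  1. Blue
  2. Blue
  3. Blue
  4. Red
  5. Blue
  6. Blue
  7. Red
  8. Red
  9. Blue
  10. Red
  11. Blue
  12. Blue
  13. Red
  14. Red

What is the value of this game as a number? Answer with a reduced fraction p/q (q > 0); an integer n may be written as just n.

v_1 [B]  L=[0]  R=[]  ⇒ 1
v_2 [BB]  L=[0, 1]  R=[]  ⇒ 2
v_3 [BBB]  L=[0, 1, 2]  R=[]  ⇒ 3
v_4 [BBBR]  L=[0, 1, 2]  R=[3]  ⇒ 5/2
v_5 [BBBRB]  L=[0, 1, 2, 5/2]  R=[3]  ⇒ 11/4
v_6 [BBBRBB]  L=[0, 1, 2, 5/2, 11/4]  R=[3]  ⇒ 23/8
v_7 [BBBRBBR]  L=[0, 1, 2, 5/2, 11/4]  R=[23/8, 3]  ⇒ 45/16
v_8 [BBBRBBRR]  L=[0, 1, 2, 5/2, 11/4]  R=[45/16, 23/8, 3]  ⇒ 89/32
v_9 [BBBRBBRRB]  L=[0, 1, 2, 5/2, 11/4, 89/32]  R=[45/16, 23/8, 3]  ⇒ 179/64
v_10 [BBBRBBRRBR]  L=[0, 1, 2, 5/2, 11/4, 89/32]  R=[179/64, 45/16, 23/8, 3]  ⇒ 357/128
v_11 [BBBRBBRRBRB]  L=[0, 1, 2, 5/2, 11/4, 89/32, 357/128]  R=[179/64, 45/16, 23/8, 3]  ⇒ 715/256
v_12 [BBBRBBRRBRBB]  L=[0, 1, 2, 5/2, 11/4, 89/32, 357/128, 715/256]  R=[179/64, 45/16, 23/8, 3]  ⇒ 1431/512
v_13 [BBBRBBRRBRBBR]  L=[0, 1, 2, 5/2, 11/4, 89/32, 357/128, 715/256]  R=[1431/512, 179/64, 45/16, 23/8, 3]  ⇒ 2861/1024
v_14 [BBBRBBRRBRBBRR]  L=[0, 1, 2, 5/2, 11/4, 89/32, 357/128, 715/256]  R=[2861/1024, 1431/512, 179/64, 45/16, 23/8, 3]  ⇒ 5721/2048

5721/2048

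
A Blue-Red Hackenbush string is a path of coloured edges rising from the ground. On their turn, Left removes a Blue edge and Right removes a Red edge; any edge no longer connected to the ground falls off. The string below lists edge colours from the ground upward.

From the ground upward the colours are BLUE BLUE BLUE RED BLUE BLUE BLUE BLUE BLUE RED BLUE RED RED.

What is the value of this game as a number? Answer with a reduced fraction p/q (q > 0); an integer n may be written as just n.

edge 1 of 13 (BLUE): { 0 |  } gives 1
edge 2 of 13 (BLUE): { 0 1 |  } gives 2
edge 3 of 13 (BLUE): { 0 1 2 |  } gives 3
edge 4 of 13 (RED): { 0 1 2 | 3 } gives 5/2
edge 5 of 13 (BLUE): { 0 1 2 5/2 | 3 } gives 11/4
edge 6 of 13 (BLUE): { 0 1 2 5/2 11/4 | 3 } gives 23/8
edge 7 of 13 (BLUE): { 0 1 2 5/2 11/4 23/8 | 3 } gives 47/16
edge 8 of 13 (BLUE): { 0 1 2 5/2 11/4 23/8 47/16 | 3 } gives 95/32
edge 9 of 13 (BLUE): { 0 1 2 5/2 11/4 23/8 47/16 95/32 | 3 } gives 191/64
edge 10 of 13 (RED): { 0 1 2 5/2 11/4 23/8 47/16 95/32 | 191/64 3 } gives 381/128
edge 11 of 13 (BLUE): { 0 1 2 5/2 11/4 23/8 47/16 95/32 381/128 | 191/64 3 } gives 763/256
edge 12 of 13 (RED): { 0 1 2 5/2 11/4 23/8 47/16 95/32 381/128 | 763/256 191/64 3 } gives 1525/512
edge 13 of 13 (RED): { 0 1 2 5/2 11/4 23/8 47/16 95/32 381/128 | 1525/512 763/256 191/64 3 } gives 3049/1024

3049/1024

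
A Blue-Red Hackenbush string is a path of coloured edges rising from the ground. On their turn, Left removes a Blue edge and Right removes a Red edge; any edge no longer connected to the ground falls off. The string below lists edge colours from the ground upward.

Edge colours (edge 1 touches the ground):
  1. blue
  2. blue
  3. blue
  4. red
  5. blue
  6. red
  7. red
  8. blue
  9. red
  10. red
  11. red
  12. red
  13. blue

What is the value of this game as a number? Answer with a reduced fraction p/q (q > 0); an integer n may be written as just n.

2627/1024

edge 1 of 13 (blue): { 0 | (no moves) } => 1
edge 2 of 13 (blue): { 0; 1 | (no moves) } => 2
edge 3 of 13 (blue): { 0; 1; 2 | (no moves) } => 3
edge 4 of 13 (red): { 0; 1; 2 | 3 } => 5/2
edge 5 of 13 (blue): { 0; 1; 2; 5/2 | 3 } => 11/4
edge 6 of 13 (red): { 0; 1; 2; 5/2 | 11/4; 3 } => 21/8
edge 7 of 13 (red): { 0; 1; 2; 5/2 | 21/8; 11/4; 3 } => 41/16
edge 8 of 13 (blue): { 0; 1; 2; 5/2; 41/16 | 21/8; 11/4; 3 } => 83/32
edge 9 of 13 (red): { 0; 1; 2; 5/2; 41/16 | 83/32; 21/8; 11/4; 3 } => 165/64
edge 10 of 13 (red): { 0; 1; 2; 5/2; 41/16 | 165/64; 83/32; 21/8; 11/4; 3 } => 329/128
edge 11 of 13 (red): { 0; 1; 2; 5/2; 41/16 | 329/128; 165/64; 83/32; 21/8; 11/4; 3 } => 657/256
edge 12 of 13 (red): { 0; 1; 2; 5/2; 41/16 | 657/256; 329/128; 165/64; 83/32; 21/8; 11/4; 3 } => 1313/512
edge 13 of 13 (blue): { 0; 1; 2; 5/2; 41/16; 1313/512 | 657/256; 329/128; 165/64; 83/32; 21/8; 11/4; 3 } => 2627/1024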